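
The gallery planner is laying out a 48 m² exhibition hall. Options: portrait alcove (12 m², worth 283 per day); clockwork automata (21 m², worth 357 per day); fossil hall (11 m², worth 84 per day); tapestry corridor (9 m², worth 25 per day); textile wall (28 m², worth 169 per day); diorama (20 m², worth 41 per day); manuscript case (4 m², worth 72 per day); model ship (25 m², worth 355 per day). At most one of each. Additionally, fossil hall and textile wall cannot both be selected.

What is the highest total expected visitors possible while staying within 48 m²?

796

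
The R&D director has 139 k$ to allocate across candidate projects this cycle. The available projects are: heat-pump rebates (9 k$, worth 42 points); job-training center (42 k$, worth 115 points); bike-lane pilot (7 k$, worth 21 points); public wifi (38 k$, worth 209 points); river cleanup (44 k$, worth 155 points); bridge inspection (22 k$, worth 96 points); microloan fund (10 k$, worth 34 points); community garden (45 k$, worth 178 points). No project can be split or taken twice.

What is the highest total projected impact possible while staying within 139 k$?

584

The ratio heuristic lands on heat-pump rebates + bike-lane pilot + public wifi + bridge inspection + microloan fund + community garden (580) but leaves 8 k$ idle.
The 39 k$ tied up in bike-lane pilot and bridge inspection and microloan fund is better spent on river cleanup — total rises to 584 (136 k$).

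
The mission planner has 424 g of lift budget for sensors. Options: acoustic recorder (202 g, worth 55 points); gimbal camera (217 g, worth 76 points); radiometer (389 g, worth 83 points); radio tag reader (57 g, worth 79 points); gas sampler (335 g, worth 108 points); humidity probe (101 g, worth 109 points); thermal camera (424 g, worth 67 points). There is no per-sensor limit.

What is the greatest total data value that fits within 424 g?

553

7×radio tag reader uses 399 of the 424 g and totals 553.
Every other selection either busts 424 g or fails to beat 553.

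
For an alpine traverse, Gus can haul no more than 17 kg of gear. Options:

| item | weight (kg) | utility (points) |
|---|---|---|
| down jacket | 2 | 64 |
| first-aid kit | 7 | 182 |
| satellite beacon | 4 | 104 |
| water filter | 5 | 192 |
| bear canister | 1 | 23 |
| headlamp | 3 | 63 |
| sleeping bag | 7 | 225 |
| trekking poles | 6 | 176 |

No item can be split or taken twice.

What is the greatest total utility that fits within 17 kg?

544

Greedy by ratio would take down jacket + water filter + bear canister + sleeping bag: 15 kg used, total 504.
Dropping down jacket frees 2 kg; slotting in satellite beacon (4 kg) lifts the total to 544 at 17 kg.
Down jacket + water filter + headlamp + sleeping bag (17 kg) also reaches 544 — a tie, but nothing goes higher.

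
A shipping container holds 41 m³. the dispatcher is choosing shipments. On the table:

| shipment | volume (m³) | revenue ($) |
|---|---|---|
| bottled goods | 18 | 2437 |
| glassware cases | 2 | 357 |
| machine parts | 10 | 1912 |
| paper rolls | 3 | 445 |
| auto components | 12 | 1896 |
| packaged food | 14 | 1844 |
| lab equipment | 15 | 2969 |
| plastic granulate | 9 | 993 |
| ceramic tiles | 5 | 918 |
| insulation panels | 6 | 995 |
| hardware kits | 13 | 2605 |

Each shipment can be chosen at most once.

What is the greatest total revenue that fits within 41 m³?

7931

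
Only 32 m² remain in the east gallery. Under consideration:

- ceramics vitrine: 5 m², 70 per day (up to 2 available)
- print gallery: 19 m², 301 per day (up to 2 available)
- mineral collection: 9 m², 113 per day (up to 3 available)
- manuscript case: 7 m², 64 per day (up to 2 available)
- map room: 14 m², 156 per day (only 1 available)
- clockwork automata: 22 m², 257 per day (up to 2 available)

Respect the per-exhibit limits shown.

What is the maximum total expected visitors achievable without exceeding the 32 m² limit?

Density check — print gallery 15.84, ceramics vitrine 14.00, mineral collection 12.56, clockwork automata 11.68 are the best per m².
The ratio ordering already packs tightly: 2×ceramics vitrine + print gallery, 29 m², 441.
Nothing else within 32 m² beats 441.

441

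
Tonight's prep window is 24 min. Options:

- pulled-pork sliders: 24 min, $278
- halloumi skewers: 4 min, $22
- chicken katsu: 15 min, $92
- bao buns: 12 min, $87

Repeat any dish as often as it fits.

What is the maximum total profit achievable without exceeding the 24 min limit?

Pulled-pork sliders uses 24 of the 24 min and totals 278.

278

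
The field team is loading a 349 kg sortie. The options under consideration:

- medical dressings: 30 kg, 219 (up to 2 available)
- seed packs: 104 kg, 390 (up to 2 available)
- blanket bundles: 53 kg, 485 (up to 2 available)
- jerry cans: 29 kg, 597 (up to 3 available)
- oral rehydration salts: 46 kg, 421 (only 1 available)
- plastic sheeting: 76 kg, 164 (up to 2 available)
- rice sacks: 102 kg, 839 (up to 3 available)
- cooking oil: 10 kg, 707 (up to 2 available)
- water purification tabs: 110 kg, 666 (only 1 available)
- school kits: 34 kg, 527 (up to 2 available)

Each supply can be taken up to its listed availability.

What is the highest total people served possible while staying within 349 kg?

5667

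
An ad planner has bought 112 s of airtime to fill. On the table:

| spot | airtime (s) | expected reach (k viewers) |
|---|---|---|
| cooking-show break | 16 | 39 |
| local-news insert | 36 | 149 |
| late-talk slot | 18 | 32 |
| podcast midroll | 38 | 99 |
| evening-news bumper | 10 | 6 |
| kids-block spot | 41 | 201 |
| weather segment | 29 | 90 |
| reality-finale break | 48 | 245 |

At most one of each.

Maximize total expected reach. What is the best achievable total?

485

Taking cooking-show break + kids-block spot + reality-finale break: 105 s used, 485 in expected reach.
That's the maximum — no swap from here does better than 485.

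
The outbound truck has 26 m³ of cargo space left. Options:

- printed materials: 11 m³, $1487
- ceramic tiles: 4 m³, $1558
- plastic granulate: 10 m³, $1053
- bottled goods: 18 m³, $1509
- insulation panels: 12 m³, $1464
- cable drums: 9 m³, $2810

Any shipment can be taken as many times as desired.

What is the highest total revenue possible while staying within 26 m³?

9348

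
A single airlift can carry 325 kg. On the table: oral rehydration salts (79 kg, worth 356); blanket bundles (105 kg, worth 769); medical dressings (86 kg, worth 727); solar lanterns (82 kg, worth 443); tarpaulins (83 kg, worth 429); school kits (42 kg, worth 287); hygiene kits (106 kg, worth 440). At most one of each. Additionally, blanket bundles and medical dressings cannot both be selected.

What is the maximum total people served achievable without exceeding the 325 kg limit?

Taking blanket bundles + solar lanterns + tarpaulins + school kits: 312 kg used, 1928 in people served.
That's the maximum — no feasible swap from here does better than 1928.

1928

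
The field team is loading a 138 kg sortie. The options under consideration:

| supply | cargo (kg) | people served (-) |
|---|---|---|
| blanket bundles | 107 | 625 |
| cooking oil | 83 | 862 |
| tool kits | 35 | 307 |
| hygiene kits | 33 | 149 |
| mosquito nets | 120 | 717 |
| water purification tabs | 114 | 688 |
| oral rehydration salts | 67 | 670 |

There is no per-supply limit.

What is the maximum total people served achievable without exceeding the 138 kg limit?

1340

Greedy by ratio would take cooking oil + tool kits: 118 kg used, total 1169.
Dropping cooking oil and tool kits frees 118 kg; slotting in 2×oral rehydration salts (134 kg) lifts the total to 1340 at 134 kg.
The spare 4 kg is too small for any remaining supply, and no exchange beats 1340.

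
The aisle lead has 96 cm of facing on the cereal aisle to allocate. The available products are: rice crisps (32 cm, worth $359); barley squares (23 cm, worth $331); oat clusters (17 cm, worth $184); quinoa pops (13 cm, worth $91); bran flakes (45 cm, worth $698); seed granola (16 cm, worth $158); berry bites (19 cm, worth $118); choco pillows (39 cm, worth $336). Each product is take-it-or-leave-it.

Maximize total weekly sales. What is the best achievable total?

Ranking by ratio (weekly sales/cm): bran flakes 15.51, barley squares 14.39, rice crisps 11.22.
Taking the top-ratio products first gives barley squares + oat clusters + bran flakes for 1213 (85 cm).
Dropping barley squares frees 23 cm; slotting in rice crisps (32 cm) lifts the total to 1241 at 94 cm.

1241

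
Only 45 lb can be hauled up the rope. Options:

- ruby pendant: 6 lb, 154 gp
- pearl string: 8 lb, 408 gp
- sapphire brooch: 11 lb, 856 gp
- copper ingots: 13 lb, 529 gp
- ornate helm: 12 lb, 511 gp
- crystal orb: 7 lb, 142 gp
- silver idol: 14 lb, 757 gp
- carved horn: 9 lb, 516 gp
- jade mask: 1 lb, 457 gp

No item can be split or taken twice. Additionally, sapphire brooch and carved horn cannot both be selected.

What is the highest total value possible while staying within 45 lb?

Density check — jade mask 457.00, sapphire brooch 77.82, carved horn 57.33 are the best per lb.
Pearl string + sapphire brooch + copper ingots + ornate helm + jade mask uses 45 of the 45 lb and totals 2761.
That's the maximum — no feasible swap from here does better than 2761.

2761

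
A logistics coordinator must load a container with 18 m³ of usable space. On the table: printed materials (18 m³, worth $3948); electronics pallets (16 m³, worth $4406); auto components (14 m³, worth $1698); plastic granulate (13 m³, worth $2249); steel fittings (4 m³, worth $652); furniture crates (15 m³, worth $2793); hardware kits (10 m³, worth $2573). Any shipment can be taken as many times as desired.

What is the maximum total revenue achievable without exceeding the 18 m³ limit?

Density check — electronics pallets 275.38, hardware kits 257.30, printed materials 219.33 are the best per m³.
Best packing: electronics pallets — 16 m³, 4406 total.
No other feasible combination exceeds 4406.

4406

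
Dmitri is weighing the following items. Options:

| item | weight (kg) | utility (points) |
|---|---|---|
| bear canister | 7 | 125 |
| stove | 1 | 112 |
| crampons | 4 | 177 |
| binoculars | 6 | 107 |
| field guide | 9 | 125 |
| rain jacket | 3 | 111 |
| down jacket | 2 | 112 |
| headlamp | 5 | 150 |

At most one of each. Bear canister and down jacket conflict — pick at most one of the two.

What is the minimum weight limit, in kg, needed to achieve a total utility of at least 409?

Minimise kg subject to total utility ≥ 409.
Taking stove + crampons + rain jacket + down jacket gives 512 (≥ 409) for 10 kg.
No combination under 10 kg hits 409.

10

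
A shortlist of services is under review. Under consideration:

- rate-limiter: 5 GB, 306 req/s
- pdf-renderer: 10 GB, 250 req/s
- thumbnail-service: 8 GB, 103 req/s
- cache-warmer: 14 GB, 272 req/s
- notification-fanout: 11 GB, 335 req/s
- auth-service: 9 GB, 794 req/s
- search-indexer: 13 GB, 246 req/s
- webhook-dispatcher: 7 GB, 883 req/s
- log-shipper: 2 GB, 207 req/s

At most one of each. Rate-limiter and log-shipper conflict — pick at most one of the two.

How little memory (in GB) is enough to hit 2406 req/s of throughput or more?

39

Need the lightest bundle worth ≥ 2406.
pdf-renderer + notification-fanout + auth-service + webhook-dispatcher + log-shipper reaches 2469 using 39 GB.
No combination under 39 GB hits 2406.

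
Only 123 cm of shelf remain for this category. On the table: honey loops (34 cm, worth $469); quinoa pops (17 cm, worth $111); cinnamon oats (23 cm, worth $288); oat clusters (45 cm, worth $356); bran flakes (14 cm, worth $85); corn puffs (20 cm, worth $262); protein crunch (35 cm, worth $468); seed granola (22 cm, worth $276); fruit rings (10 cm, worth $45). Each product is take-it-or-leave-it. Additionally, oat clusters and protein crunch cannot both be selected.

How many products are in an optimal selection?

5

The maximum weekly sales within 123 cm is 1532.
One optimal bundle: honey loops + cinnamon oats + corn puffs + protein crunch + fruit rings (122 cm).
Any selection reaching 1532 contains exactly 5 products.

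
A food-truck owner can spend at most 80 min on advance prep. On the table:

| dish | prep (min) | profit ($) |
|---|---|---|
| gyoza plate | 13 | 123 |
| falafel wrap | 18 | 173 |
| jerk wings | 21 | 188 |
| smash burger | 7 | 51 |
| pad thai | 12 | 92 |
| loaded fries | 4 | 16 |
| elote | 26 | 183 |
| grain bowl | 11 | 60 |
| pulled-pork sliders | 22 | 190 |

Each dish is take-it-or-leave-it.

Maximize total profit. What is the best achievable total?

694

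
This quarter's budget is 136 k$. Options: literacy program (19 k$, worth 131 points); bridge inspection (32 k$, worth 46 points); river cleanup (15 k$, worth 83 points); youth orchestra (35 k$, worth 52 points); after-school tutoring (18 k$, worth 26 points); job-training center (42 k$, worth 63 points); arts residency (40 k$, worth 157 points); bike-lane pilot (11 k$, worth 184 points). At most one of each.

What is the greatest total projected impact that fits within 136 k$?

By projected impact per k$: bike-lane pilot 16.73, literacy program 6.89, river cleanup 5.53 lead.
Filling by ratio: literacy program + river cleanup + job-training center + arts residency + bike-lane pilot for 618, with 9 k$ left unused.
The 42 k$ tied up in job-training center is better spent on bridge inspection + after-school tutoring — total rises to 627 (135 k$).
Next best is literacy program + river cleanup + job-training center + arts residency + bike-lane pilot at 618 (127 k$) — short by 9.

627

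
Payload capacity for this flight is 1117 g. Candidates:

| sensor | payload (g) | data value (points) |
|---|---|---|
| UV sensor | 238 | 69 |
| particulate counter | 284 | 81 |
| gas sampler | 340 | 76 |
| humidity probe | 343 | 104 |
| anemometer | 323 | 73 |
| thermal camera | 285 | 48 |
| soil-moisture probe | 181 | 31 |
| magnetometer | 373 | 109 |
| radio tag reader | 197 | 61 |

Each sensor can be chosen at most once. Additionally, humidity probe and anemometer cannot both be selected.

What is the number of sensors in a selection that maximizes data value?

The maximum data value within 1117 g is 320.
UV sensor + particulate counter + magnetometer + radio tag reader hits 320 at 1092 g.
Any selection reaching 320 contains exactly 4 sensors.

4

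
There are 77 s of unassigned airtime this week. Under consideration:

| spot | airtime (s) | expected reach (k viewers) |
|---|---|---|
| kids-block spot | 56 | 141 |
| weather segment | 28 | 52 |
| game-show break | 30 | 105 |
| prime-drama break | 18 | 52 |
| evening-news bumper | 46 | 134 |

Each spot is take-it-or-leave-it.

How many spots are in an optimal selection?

2

Optimal total is 239.
One optimal bundle: game-show break + evening-news bumper (76 s).
Every optimal selection uses 2 spots.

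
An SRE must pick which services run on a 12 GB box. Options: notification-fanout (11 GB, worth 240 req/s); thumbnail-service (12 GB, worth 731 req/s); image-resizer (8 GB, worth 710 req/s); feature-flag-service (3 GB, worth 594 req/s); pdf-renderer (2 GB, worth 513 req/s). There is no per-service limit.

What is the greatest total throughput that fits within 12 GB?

Best packing: 6×pdf-renderer — 12 GB, 3078 total.
That's the maximum — no swap from here does better than 3078.

3078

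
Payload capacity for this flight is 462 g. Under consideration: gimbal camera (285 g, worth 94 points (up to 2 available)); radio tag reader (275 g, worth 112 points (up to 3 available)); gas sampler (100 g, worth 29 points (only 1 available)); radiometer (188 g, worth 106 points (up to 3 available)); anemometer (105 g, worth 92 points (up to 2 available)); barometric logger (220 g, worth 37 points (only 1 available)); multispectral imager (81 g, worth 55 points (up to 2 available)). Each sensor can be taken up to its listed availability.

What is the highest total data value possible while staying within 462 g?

Ranking by ratio (data value/g): anemometer 0.88, multispectral imager 0.68, radiometer 0.56.
Taking the top-ratio sensors first gives 2×anemometer + 2×multispectral imager for 294 (372 g).
Dropping anemometer frees 105 g; slotting in radiometer (188 g) lifts the total to 308 at 455 g.
Nothing else within 462 g beats 308.

308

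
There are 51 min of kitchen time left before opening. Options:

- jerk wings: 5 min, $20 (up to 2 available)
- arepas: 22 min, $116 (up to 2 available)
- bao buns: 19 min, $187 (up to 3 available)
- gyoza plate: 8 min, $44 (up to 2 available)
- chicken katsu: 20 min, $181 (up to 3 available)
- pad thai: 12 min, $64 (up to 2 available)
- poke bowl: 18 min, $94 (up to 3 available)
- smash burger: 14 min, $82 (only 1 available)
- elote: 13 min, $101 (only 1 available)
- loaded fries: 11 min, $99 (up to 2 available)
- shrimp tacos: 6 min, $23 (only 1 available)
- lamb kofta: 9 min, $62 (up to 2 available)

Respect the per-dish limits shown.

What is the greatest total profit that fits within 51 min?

475

By profit per min: bao buns 9.84, chicken katsu 9.05, loaded fries 9.00, elote 7.77 lead.
A density-first pass picks 2×bao buns + loaded fries — 473 at 49 min.
Dropping loaded fries frees 11 min; slotting in elote (13 min) lifts the total to 475 at 51 min.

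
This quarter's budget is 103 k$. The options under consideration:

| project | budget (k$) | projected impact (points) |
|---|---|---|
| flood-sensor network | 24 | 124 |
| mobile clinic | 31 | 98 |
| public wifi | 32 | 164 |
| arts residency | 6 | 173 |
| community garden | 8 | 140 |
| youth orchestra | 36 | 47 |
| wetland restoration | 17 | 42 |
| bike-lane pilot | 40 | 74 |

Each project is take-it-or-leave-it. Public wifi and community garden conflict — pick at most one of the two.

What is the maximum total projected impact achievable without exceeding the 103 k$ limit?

577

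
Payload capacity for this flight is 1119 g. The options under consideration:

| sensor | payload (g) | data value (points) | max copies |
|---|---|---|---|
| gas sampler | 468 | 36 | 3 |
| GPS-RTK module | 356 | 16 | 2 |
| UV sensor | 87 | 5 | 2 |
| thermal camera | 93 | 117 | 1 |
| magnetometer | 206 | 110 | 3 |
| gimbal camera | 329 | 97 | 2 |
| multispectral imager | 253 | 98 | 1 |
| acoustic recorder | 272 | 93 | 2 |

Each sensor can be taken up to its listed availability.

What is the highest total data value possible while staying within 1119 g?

By data value per g: thermal camera 1.26, magnetometer 0.53, multispectral imager 0.39 lead.
Best packing: UV sensor + thermal camera + 3×magnetometer + multispectral imager — 1051 g, 550 total.

550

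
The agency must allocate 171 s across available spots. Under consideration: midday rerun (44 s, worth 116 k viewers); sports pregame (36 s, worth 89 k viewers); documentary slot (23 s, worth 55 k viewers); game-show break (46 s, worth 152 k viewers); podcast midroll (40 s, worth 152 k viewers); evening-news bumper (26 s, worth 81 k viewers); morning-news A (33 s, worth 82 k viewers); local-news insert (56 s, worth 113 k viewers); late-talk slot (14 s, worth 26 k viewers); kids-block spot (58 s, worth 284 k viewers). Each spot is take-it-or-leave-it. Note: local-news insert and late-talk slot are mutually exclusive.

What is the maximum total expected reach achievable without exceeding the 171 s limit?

669

Best packing: game-show break + podcast midroll + evening-news bumper + kids-block spot — 170 s, 669 total.
The spare 1 s is too small for any remaining spot, and no feasible exchange beats 669.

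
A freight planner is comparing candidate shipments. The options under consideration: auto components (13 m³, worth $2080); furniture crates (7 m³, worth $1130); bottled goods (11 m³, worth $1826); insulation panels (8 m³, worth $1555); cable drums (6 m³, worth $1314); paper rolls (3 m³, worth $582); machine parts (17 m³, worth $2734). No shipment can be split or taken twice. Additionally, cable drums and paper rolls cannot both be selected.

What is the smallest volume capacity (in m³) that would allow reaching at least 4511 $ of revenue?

25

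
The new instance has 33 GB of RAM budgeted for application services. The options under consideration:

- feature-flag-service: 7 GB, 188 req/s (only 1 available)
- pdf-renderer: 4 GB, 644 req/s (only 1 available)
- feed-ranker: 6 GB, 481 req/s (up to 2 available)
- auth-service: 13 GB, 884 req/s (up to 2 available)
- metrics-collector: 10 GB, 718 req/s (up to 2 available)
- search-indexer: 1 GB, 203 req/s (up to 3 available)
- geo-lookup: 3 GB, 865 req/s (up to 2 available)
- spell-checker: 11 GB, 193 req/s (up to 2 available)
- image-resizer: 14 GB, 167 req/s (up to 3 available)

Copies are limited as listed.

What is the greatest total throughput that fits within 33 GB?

A density-first pass picks feature-flag-service + pdf-renderer + 2×feed-ranker + 3×search-indexer + 2×geo-lookup — 4133 at 32 GB.
Dropping feature-flag-service and 2×feed-ranker frees 19 GB; slotting in 2×metrics-collector (20 GB) lifts the total to 4419 at 33 GB.
Every other selection either busts 33 GB or exceeds an availability limit or fails to beat 4419.

4419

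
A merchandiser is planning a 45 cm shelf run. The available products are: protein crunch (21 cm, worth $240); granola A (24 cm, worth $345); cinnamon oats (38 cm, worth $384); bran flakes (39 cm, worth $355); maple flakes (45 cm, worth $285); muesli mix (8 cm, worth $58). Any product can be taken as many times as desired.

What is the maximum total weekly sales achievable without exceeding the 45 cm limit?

585

Protein crunch + granola A uses 45 of the 45 cm and totals 585.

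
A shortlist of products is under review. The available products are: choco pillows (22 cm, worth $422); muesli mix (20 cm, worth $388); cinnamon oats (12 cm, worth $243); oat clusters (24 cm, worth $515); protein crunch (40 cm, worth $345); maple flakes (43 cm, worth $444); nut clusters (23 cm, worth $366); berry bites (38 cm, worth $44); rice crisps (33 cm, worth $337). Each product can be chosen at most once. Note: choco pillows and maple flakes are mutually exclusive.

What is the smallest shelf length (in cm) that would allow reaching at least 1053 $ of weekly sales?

Need the lightest bundle worth ≥ 1053.
Taking choco pillows + muesli mix + cinnamon oats gives 1053 (≥ 1053) for 54 cm.
Below 54 cm the best achievable stays under 1053.

54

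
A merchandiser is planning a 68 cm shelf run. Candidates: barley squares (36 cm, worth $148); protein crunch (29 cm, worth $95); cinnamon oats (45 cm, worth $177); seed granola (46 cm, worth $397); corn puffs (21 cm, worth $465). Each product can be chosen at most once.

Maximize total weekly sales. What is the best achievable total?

862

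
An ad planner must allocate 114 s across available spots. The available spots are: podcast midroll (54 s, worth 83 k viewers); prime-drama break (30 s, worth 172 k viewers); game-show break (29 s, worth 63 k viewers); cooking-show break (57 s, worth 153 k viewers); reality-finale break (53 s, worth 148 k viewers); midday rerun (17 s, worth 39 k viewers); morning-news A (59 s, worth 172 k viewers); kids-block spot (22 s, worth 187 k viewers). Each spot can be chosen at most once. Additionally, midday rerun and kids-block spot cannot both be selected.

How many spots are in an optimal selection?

3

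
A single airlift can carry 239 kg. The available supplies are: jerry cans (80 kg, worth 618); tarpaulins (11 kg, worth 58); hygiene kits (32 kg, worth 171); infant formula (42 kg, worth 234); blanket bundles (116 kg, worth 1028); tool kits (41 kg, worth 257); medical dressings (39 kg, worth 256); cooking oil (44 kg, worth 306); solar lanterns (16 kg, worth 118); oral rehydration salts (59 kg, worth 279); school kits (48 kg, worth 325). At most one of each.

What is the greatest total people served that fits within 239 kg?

1903

By people served per kg: blanket bundles 8.86, jerry cans 7.72, solar lanterns 7.38 lead.
Greedy by ratio would take jerry cans + tarpaulins + blanket bundles + solar lanterns: 223 kg used, total 1822.
Dropping tarpaulins and solar lanterns frees 27 kg; slotting in tool kits (41 kg) lifts the total to 1903 at 237 kg.
The closest alternative, jerry cans + blanket bundles + medical dressings, reaches only 1902.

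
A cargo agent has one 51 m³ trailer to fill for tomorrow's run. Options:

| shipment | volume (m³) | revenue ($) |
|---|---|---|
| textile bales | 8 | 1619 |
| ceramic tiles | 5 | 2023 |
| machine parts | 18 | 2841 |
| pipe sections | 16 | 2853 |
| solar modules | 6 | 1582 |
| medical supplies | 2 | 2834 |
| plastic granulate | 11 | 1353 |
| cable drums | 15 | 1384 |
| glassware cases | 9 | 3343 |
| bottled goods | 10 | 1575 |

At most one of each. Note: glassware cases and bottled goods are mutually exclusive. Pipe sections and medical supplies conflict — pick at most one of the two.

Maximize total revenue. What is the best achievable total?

14242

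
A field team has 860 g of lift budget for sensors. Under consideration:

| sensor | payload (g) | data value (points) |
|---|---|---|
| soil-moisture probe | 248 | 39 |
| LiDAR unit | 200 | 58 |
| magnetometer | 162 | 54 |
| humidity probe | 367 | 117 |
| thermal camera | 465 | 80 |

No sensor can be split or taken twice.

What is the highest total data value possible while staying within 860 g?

229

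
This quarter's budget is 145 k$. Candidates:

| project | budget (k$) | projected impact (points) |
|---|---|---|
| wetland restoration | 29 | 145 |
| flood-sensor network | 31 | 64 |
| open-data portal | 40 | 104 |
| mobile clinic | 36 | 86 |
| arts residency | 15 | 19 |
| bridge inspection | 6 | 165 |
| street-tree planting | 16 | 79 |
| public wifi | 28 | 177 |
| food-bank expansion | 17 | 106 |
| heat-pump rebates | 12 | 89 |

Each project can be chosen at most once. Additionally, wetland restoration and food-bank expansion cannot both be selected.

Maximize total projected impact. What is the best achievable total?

Wetland restoration + mobile clinic + arts residency + bridge inspection + street-tree planting + public wifi + heat-pump rebates uses 142 of the 145 k$ and totals 760.
The closest alternative, wetland restoration + open-data portal + bridge inspection + street-tree planting + public wifi + heat-pump rebates, reaches only 759.

760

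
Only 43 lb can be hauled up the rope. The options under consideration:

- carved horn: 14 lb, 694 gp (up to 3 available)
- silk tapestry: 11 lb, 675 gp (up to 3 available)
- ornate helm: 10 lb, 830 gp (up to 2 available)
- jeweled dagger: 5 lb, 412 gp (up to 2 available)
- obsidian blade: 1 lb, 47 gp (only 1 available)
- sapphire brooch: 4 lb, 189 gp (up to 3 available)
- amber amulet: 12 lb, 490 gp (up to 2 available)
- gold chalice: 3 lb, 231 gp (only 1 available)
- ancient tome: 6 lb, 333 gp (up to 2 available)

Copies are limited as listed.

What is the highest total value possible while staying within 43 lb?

The ratio ordering already packs tightly: 2×ornate helm + 2×jeweled dagger + sapphire brooch + gold chalice + ancient tome, 43 lb, 3237.

3237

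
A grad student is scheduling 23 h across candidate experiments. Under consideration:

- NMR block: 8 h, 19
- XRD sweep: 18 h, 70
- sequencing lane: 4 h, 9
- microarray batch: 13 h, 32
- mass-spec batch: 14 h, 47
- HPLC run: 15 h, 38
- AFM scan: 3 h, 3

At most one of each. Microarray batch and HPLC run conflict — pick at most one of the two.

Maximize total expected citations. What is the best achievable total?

79

By expected citations per h: XRD sweep 3.89, mass-spec batch 3.36, HPLC run 2.53 lead.
XRD sweep + sequencing lane uses 22 of the 23 h and totals 79.
That's the maximum — no feasible swap from here does better than 79.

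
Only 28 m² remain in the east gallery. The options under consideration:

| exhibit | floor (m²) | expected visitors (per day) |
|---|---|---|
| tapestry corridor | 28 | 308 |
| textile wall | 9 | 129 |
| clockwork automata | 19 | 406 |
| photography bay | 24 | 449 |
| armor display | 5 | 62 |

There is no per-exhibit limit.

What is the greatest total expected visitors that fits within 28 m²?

535

The ratio ordering already packs tightly: textile wall + clockwork automata, 28 m², 535.
Every other selection either busts 28 m² or fails to beat 535.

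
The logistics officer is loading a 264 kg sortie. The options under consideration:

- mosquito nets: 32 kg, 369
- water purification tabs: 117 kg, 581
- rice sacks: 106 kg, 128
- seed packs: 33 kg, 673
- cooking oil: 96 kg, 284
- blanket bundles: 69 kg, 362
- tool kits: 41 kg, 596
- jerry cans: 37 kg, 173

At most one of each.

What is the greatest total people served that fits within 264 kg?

2392

Density check — seed packs 20.39, tool kits 14.54, mosquito nets 11.53 are the best per kg.
The ratio heuristic lands on mosquito nets + seed packs + blanket bundles + tool kits + jerry cans (2173) but leaves 52 kg idle.
Dropping blanket bundles frees 69 kg; slotting in water purification tabs (117 kg) lifts the total to 2392 at 260 kg.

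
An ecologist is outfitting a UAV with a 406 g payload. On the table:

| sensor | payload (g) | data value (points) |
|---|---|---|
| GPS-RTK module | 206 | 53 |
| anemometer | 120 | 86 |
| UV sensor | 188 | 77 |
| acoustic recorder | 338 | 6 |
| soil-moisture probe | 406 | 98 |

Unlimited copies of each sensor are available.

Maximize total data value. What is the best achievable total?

3×anemometer uses 360 of the 406 g and totals 258.
No other feasible combination exceeds 258.

258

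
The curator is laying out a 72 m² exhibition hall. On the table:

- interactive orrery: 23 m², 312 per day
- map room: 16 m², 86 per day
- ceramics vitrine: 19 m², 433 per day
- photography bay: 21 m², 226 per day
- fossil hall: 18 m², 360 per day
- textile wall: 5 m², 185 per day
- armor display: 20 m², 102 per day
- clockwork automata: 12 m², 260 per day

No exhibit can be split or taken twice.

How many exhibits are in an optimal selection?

4

Best achievable expected visitors is 1365.
One optimal bundle: interactive orrery + ceramics vitrine + fossil hall + clockwork automata (72 m²).
Every optimal selection uses 4 exhibits.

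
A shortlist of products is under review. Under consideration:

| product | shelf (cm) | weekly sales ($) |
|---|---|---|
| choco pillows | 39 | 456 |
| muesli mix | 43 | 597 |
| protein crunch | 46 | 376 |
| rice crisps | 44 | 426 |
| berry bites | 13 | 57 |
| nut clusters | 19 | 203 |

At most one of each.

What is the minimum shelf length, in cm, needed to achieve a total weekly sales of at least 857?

75

Need the lightest bundle worth ≥ 857.
Taking muesli mix + berry bites + nut clusters gives 857 (≥ 857) for 75 cm.
No combination under 75 cm hits 857.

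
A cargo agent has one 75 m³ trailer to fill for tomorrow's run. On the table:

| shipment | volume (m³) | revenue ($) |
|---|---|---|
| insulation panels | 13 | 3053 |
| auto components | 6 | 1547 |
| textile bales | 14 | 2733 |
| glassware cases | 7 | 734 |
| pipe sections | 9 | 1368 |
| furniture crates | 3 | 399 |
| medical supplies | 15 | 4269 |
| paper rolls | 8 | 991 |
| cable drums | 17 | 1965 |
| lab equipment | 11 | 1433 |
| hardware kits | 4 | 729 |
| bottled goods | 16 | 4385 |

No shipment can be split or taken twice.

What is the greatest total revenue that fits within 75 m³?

17450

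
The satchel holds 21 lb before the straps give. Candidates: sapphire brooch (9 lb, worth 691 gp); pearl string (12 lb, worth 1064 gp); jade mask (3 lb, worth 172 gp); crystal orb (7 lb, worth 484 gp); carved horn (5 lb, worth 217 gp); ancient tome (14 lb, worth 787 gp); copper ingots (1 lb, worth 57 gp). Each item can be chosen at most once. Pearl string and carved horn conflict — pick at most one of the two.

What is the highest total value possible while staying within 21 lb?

Best packing: sapphire brooch + pearl string — 21 lb, 1755 total.
Runner-up pearl string + crystal orb + copper ingots tops out at 1605.

1755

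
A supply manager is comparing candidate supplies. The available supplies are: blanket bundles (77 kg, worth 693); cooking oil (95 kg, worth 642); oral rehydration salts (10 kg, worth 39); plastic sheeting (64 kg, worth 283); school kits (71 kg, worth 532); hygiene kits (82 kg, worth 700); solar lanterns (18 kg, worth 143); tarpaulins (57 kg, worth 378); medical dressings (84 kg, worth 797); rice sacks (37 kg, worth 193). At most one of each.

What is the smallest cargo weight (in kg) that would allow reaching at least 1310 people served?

Look for the lowest-cargo combination reaching 1310.
Taking school kits + medical dressings gives 1329 (≥ 1310) for 155 kg.
Any bundle with less than 155 kg falls short of 1310.

155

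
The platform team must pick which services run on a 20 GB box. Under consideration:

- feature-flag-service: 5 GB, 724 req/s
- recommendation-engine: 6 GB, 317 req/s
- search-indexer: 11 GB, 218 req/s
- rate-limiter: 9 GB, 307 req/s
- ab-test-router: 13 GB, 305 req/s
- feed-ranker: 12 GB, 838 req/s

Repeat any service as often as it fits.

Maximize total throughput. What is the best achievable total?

Density check — feature-flag-service 144.80, feed-ranker 69.83, recommendation-engine 52.83, rate-limiter 34.11 are the best per GB.
4×feature-flag-service uses 20 of the 20 GB and totals 2896.
No other feasible combination exceeds 2896.

2896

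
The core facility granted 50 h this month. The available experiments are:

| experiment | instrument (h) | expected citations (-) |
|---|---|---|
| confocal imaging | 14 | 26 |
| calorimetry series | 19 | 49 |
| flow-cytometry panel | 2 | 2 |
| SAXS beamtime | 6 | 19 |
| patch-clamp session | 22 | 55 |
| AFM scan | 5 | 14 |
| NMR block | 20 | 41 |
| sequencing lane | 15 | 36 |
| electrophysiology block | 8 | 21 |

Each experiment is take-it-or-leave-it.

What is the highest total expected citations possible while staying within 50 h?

127

By expected citations per h: SAXS beamtime 3.17, AFM scan 2.80, electrophysiology block 2.62 lead.
The ratio heuristic lands on calorimetry series + flow-cytometry panel + SAXS beamtime + AFM scan + electrophysiology block (105) but leaves 10 h idle.
Replace AFM scan with sequencing lane: the trade gains 22 net, giving 127 at 50 h.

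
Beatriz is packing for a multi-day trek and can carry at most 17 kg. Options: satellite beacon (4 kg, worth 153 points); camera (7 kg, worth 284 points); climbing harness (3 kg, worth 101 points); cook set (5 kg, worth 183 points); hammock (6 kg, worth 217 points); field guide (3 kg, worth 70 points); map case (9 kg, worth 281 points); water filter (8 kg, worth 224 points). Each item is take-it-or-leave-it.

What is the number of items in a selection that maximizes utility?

3

The maximum utility within 17 kg is 654.
satellite beacon + camera + hammock hits 654 at 17 kg.
Every optimal selection uses 3 items.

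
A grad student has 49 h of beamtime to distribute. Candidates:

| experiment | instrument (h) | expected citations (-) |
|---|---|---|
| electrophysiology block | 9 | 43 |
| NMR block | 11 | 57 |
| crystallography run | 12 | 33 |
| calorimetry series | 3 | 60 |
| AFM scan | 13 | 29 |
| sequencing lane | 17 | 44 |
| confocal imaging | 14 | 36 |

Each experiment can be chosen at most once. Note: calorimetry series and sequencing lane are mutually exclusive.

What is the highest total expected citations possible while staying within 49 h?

Best packing: electrophysiology block + NMR block + crystallography run + calorimetry series + confocal imaging — 49 h, 229 total.
That's the maximum — no feasible swap from here does better than 229.

229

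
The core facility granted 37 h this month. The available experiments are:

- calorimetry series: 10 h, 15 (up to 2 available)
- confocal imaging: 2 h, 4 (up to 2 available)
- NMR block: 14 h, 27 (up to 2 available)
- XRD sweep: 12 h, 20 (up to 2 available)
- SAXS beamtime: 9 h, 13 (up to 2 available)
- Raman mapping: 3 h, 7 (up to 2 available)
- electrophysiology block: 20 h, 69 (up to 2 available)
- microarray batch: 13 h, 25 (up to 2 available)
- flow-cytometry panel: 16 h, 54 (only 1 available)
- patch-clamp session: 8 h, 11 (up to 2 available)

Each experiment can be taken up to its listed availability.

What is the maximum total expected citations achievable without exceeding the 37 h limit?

Best packing: electrophysiology block + flow-cytometry panel — 36 h, 123 total.
Nothing else within 37 h beats 123.

123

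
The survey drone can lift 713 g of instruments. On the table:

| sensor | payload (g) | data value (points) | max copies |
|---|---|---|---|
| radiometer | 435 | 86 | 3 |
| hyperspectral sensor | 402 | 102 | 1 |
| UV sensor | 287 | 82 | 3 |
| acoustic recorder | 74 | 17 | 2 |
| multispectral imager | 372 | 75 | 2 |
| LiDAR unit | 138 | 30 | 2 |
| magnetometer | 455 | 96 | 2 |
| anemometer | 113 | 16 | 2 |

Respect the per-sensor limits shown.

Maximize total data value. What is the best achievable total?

Greedy by ratio would take 2×UV sensor + acoustic recorder: 648 g used, total 181.
Replace acoustic recorder with LiDAR unit: the trade gains 13 net, giving 194 at 712 g.
Nothing else within 713 g beats 194.

194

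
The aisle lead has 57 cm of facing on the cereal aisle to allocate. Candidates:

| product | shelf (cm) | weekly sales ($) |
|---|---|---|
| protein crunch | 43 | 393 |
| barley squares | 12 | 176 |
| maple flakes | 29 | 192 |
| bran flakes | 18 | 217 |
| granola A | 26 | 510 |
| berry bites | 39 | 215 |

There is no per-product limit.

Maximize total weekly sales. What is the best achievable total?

Ranking by ratio (weekly sales/cm): granola A 19.62, barley squares 14.67, bran flakes 12.06.
The ratio ordering already packs tightly: 2×granola A, 52 cm, 1020.
The spare 5 cm is too small for any remaining product, and no exchange beats 1020.

1020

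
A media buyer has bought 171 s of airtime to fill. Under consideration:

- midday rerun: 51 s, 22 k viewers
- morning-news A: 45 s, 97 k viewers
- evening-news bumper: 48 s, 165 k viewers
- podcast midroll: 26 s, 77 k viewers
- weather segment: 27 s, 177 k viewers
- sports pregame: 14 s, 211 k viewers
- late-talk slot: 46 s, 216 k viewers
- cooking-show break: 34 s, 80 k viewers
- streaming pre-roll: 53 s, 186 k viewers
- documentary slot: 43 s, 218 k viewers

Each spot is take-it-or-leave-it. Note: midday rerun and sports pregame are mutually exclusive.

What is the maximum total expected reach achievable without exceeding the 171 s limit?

902

Taking the top-ratio spots first gives podcast midroll + weather segment + sports pregame + late-talk slot + documentary slot for 899 (156 s).
Replace podcast midroll with cooking-show break: the trade gains 3 net, giving 902 at 164 s.
An exhaustive check of the 1024 subsets confirms 902.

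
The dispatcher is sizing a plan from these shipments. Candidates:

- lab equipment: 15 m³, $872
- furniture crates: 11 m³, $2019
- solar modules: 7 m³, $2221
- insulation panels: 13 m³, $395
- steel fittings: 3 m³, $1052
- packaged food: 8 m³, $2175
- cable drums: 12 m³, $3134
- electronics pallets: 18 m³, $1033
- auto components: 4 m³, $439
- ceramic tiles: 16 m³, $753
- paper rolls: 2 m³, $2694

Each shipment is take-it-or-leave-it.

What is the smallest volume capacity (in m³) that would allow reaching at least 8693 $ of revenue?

Need the lightest bundle worth ≥ 8693.
Taking solar modules + steel fittings + cable drums + paper rolls gives 9101 (≥ 8693) for 24 m³.
No combination under 24 m³ hits 8693.

24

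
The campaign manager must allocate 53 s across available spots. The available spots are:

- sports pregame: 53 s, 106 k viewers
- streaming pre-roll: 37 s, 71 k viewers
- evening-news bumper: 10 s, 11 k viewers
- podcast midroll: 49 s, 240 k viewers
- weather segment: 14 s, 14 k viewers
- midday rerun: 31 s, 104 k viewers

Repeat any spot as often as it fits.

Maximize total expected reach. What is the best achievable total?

240

Taking podcast midroll: 49 s used, 240 in expected reach.
That's the maximum — no swap from here does better than 240.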